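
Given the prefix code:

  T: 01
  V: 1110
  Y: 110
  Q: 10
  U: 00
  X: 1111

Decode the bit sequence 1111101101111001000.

Read left to right; each codeword is recognised as soon as it completes (prefix code):
  1111→X | 10→Q | 110→Y | 1111→X | 00→U | 10→Q | 00→U
Decoded message: XQYXUQU

XQYXUQU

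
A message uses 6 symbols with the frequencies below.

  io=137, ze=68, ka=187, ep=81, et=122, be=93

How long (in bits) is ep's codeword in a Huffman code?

Huffman merges, smallest pair first:
combine ze(68), ep(81) → 149
combine be(93), et(122) → 215
combine io(137), 149 → 286
combine ka(187), 215 → 402
combine 286, 402 → 688
ep's leaf is at depth 3, giving a 3-bit codeword.

3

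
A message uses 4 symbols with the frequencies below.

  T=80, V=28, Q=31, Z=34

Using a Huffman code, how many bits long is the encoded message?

325

Greedily combine the two least-frequent nodes:
combine V(28), Q(31) → 59
combine Z(34), 59 → 93
combine T(80), 93 → 173
The encoded length is the sum of every internal node's weight: 59 + 93 + 173 = 325 bits.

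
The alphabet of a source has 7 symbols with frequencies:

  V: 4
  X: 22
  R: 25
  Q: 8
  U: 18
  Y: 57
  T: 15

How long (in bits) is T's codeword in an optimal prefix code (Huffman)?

4

Repeatedly merge the two smallest:
combine V(4), Q(8) → 12
combine 12, T(15) → 27
combine U(18), X(22) → 40
combine R(25), 27 → 52
combine 40, 52 → 92
combine Y(57), 92 → 149
T's leaf is at depth 4, giving a 4-bit codeword.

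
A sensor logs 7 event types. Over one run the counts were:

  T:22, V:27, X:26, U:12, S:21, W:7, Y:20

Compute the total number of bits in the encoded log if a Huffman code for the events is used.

Build the Huffman tree bottom-up:
W(7) + U(12) → 19
19 + Y(20) → 39
S(21) + T(22) → 43
X(26) + V(27) → 53
39 + 43 → 82
53 + 82 → 135
Total encoded bits = sum of merged weights = 19 + 39 + 43 + 53 + 82 + 135 = 371.

371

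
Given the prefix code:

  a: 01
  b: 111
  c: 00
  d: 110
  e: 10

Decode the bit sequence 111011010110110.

Read left to right; each codeword is recognised as soon as it completes (prefix code):
  111→b | 01→a | 10→e | 10→e | 110→d | 110→d
Decoded message: baeedd

baeedd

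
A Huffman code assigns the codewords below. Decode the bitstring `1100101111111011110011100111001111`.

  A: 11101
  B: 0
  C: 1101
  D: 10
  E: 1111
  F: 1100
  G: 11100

FDEAGGGE

Read left to right; each codeword is recognised as soon as it completes (prefix code):
  1100→F | 10→D | 1111→E | 11101→A | 11100→G | 11100→G | 11100→G | 1111→E
Decoded message: FDEAGGGE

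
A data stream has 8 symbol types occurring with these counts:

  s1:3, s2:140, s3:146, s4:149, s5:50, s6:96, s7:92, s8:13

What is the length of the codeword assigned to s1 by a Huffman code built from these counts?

5

Huffman merges, smallest pair first:
s1(3) + s8(13) → 16
16 + s5(50) → 66
66 + s7(92) → 158
s6(96) + s2(140) → 236
s3(146) + s4(149) → 295
158 + 236 → 394
295 + 394 → 689
The subtree containing s1 is merged 5 times, so code length = 5.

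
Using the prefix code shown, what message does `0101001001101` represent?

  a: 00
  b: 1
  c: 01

Read left to right; each codeword is recognised as soon as it completes (prefix code):
  01→c | 01→c | 00→a | 1→b | 00→a | 1→b | 1→b | 01→c
Decoded message: ccababbc

ccababbc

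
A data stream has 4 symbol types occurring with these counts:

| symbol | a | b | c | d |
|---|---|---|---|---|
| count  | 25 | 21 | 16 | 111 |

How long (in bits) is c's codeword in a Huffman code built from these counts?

3

Huffman merges, smallest pair first:
merge c(16) and b(21): 37
merge a(25) and 37: 62
merge 62 and d(111): 173
The subtree containing c is merged 3 times, so code length = 3.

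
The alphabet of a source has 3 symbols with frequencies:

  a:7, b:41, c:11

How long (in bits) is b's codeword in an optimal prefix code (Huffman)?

1

Huffman merges, smallest pair first:
a(7) + c(11) → 18
18 + b(41) → 59
b is a child of the root — depth 1, so its codeword is a single bit.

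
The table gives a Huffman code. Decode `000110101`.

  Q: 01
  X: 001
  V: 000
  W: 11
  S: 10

Read left to right; each codeword is recognised as soon as it completes (prefix code):
  000→V | 11→W | 01→Q | 01→Q
Decoded message: VWQQ

VWQQ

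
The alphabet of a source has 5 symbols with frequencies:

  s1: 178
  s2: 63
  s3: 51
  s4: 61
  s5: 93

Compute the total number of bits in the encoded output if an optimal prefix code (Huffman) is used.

Merge the two smallest weights repeatedly:
combine s3(51), s4(61) → 112
combine s2(63), s5(93) → 156
combine 112, 156 → 268
combine s1(178), 268 → 446
Each symbol's bit-cost is frequency × depth; summing gives 982 bits (equivalently 112 + 156 + 268 + 446).

982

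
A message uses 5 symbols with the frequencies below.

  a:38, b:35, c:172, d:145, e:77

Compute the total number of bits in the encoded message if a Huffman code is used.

Greedily combine the two least-frequent nodes:
combine b(35), a(38) → 73
combine 73, e(77) → 150
combine d(145), 150 → 295
combine c(172), 295 → 467
Each symbol's bit-cost is frequency × depth; summing gives 985 bits (equivalently 73 + 150 + 295 + 467).

985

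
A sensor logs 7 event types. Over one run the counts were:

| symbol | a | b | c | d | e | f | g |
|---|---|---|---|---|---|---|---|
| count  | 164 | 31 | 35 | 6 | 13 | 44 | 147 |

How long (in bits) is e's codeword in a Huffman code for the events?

5

Repeatedly merge the two smallest:
combine d(6), e(13) → 19
combine 19, b(31) → 50
combine c(35), f(44) → 79
combine 50, 79 → 129
combine 129, g(147) → 276
combine a(164), 276 → 440
e sits 5 levels below the root, so its codeword is 5 bits.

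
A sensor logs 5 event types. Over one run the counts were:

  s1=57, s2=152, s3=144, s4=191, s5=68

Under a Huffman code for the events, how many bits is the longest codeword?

3

Merge the two lowest-weight nodes at each step:
merge s1(57) and s5(68): 125
merge 125 and s3(144): 269
merge s2(152) and s4(191): 343
merge 269 and 343: 612
Maximum depth reached is 3.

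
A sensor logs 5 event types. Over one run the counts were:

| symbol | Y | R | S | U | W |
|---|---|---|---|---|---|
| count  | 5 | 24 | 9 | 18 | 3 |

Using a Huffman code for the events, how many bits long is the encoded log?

Merge the two smallest weights repeatedly:
W(3) + Y(5) → 8
8 + S(9) → 17
17 + U(18) → 35
R(24) + 35 → 59
Each symbol's bit-cost is frequency × depth; summing gives 119 bits (equivalently 8 + 17 + 35 + 59).

119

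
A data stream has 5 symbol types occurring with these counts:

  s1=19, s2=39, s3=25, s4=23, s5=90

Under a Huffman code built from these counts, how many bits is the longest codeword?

Merge the two lowest-weight nodes at each step:
combine s1(19), s4(23) → 42
combine s3(25), s2(39) → 64
combine 42, 64 → 106
combine s5(90), 106 → 196
The first pair merged (s1, s4) ends up deepest, at depth 3.

3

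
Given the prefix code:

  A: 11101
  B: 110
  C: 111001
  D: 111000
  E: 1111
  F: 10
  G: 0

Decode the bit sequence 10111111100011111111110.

Read left to right; each codeword is recognised as soon as it completes (prefix code):
  10→F | 1111→E | 111000→D | 1111→E | 1111→E | 110→B
Decoded message: FEDEEB

FEDEEB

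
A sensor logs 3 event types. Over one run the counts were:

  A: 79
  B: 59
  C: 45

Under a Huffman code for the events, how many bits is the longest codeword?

Merge the two lowest-weight nodes at each step:
merge C(45) and B(59): 104
merge A(79) and 104: 183
Maximum depth reached is 2.

2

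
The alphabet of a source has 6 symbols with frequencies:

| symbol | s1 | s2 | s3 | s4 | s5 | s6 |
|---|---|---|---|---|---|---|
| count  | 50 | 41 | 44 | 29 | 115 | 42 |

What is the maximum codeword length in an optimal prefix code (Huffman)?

Merge the two lowest-weight nodes at each step:
merge s4(29) and s2(41): 70
merge s6(42) and s3(44): 86
merge s1(50) and 70: 120
merge 86 and s5(115): 201
merge 120 and 201: 321
Maximum depth reached is 3.

3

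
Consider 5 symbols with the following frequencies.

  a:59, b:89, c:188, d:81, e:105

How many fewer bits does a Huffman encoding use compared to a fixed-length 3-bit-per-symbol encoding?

382

Fixed-length: 3 bits × 522 symbols = 1566 bits.
Huffman merges:
merge a(59) and d(81): 140
merge b(89) and e(105): 194
merge 140 and c(188): 328
merge 194 and 328: 522
Huffman total = 140 + 194 + 328 + 522 = 1184 bits.
Saving = 1566 − 1184 = 382 bits.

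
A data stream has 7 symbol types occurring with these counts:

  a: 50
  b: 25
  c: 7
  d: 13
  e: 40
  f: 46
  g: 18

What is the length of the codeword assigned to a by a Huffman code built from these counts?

2

Huffman merges, smallest pair first:
c(7) + d(13) → 20
g(18) + 20 → 38
b(25) + 38 → 63
e(40) + f(46) → 86
a(50) + 63 → 113
86 + 113 → 199
a sits 2 levels below the root, so its codeword is 2 bits.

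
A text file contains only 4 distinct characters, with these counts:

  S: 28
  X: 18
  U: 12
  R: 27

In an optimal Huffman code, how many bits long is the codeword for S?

2

Build the tree from the bottom:
merge U(12) and X(18): 30
merge R(27) and S(28): 55
merge 30 and 55: 85
The subtree containing S is merged 2 times, so code length = 2.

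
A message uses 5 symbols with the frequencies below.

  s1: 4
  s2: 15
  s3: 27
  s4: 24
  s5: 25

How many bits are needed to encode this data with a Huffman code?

209

Build the Huffman tree bottom-up:
s1(4) + s2(15) → 19
19 + s4(24) → 43
s5(25) + s3(27) → 52
43 + 52 → 95
The encoded length is the sum of every internal node's weight: 19 + 43 + 52 + 95 = 209 bits.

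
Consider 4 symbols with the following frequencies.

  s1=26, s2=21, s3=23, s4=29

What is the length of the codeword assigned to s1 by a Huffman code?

Repeatedly merge the two smallest:
merge s2(21) and s3(23): 44
merge s1(26) and s4(29): 55
merge 44 and 55: 99
The subtree containing s1 is merged 2 times, so code length = 2.

2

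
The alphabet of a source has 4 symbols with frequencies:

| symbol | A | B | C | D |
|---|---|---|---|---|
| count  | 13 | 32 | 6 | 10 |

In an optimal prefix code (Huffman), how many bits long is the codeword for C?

3

Build the tree from the bottom:
C(6) + D(10) → 16
A(13) + 16 → 29
29 + B(32) → 61
The subtree containing C is merged 3 times, so code length = 3.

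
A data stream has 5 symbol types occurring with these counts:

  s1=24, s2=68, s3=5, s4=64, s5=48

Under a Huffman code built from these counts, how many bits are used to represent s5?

Build the tree from the bottom:
combine s3(5), s1(24) → 29
combine 29, s5(48) → 77
combine s4(64), s2(68) → 132
combine 77, 132 → 209
s5 sits 2 levels below the root, so its codeword is 2 bits.

2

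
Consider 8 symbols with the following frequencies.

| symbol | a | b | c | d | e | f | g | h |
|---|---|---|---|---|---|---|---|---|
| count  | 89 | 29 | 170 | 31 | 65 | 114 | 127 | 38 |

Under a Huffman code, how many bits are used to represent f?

3

Repeatedly merge the two smallest:
combine b(29), d(31) → 60
combine h(38), 60 → 98
combine e(65), a(89) → 154
combine 98, f(114) → 212
combine g(127), 154 → 281
combine c(170), 212 → 382
combine 281, 382 → 663
The subtree containing f is merged 3 times, so code length = 3.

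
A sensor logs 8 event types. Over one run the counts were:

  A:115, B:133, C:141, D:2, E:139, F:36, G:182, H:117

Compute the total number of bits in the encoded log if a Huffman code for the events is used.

2451

Build the Huffman tree bottom-up:
D(2) + F(36) → 38
38 + A(115) → 153
H(117) + B(133) → 250
E(139) + C(141) → 280
153 + G(182) → 335
250 + 280 → 530
335 + 530 → 865
The encoded length is the sum of every internal node's weight: 38 + 153 + 250 + 280 + 335 + 530 + 865 = 2451 bits.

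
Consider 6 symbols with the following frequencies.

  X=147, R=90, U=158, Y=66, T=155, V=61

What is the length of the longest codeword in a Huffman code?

4

Merge the two lowest-weight nodes at each step:
combine V(61), Y(66) → 127
combine R(90), 127 → 217
combine X(147), T(155) → 302
combine U(158), 217 → 375
combine 302, 375 → 677
The first pair merged (V, Y) ends up deepest, at depth 4.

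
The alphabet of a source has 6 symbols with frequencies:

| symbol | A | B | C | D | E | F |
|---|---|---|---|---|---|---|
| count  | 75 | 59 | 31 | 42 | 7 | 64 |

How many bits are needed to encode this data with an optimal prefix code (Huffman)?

Build the Huffman tree bottom-up:
merge E(7) and C(31): 38
merge 38 and D(42): 80
merge B(59) and F(64): 123
merge A(75) and 80: 155
merge 123 and 155: 278
The encoded length is the sum of every internal node's weight: 38 + 80 + 123 + 155 + 278 = 674 bits.

674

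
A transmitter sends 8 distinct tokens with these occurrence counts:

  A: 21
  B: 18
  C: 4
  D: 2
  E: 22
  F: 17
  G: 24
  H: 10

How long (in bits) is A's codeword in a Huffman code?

3

Build the tree from the bottom:
merge D(2) and C(4): 6
merge 6 and H(10): 16
merge 16 and F(17): 33
merge B(18) and A(21): 39
merge E(22) and G(24): 46
merge 33 and 39: 72
merge 46 and 72: 118
A's leaf is at depth 3, giving a 3-bit codeword.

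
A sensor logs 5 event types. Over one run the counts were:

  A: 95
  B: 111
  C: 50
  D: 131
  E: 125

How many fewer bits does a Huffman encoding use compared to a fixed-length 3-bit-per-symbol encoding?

Fixed-length: 3 bits × 512 symbols = 1536 bits.
Huffman merges:
combine C(50), A(95) → 145
combine B(111), E(125) → 236
combine D(131), 145 → 276
combine 236, 276 → 512
Huffman total = 145 + 236 + 276 + 512 = 1169 bits.
Saving = 1536 − 1169 = 367 bits.

367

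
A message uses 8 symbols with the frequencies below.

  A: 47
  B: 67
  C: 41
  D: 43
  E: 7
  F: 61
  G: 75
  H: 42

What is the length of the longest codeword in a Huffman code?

4

Merge the two lowest-weight nodes at each step:
E(7) + C(41) → 48
H(42) + D(43) → 85
A(47) + 48 → 95
F(61) + B(67) → 128
G(75) + 85 → 160
95 + 128 → 223
160 + 223 → 383
The first pair merged (E, C) ends up deepest, at depth 4.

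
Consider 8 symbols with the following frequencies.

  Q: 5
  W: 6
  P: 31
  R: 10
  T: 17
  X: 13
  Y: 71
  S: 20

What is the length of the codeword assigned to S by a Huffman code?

3

Repeatedly merge the two smallest:
combine Q(5), W(6) → 11
combine R(10), 11 → 21
combine X(13), T(17) → 30
combine S(20), 21 → 41
combine 30, P(31) → 61
combine 41, 61 → 102
combine Y(71), 102 → 173
S's leaf is at depth 3, giving a 3-bit codeword.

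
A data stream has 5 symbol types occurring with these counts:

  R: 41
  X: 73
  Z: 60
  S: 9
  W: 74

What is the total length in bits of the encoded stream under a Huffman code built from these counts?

Merge the two smallest weights repeatedly:
merge S(9) and R(41): 50
merge 50 and Z(60): 110
merge X(73) and W(74): 147
merge 110 and 147: 257
Total encoded bits = sum of merged weights = 50 + 110 + 147 + 257 = 564.

564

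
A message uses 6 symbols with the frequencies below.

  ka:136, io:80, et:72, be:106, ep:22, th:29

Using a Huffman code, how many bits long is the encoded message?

1064

Merge the two smallest weights repeatedly:
ep(22) + th(29) → 51
51 + et(72) → 123
io(80) + be(106) → 186
123 + ka(136) → 259
186 + 259 → 445
Total encoded bits = sum of merged weights = 51 + 123 + 186 + 259 + 445 = 1064.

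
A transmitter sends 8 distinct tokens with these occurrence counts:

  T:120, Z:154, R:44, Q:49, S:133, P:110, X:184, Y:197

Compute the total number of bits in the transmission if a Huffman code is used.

Build the Huffman tree bottom-up:
merge R(44) and Q(49): 93
merge 93 and P(110): 203
merge T(120) and S(133): 253
merge Z(154) and X(184): 338
merge Y(197) and 203: 400
merge 253 and 338: 591
merge 400 and 591: 991
Each symbol's bit-cost is frequency × depth; summing gives 2869 bits (equivalently 93 + 203 + 253 + 338 + 400 + 591 + 991).

2869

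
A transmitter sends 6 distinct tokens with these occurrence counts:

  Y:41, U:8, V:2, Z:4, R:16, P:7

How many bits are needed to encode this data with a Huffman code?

Greedily combine the two least-frequent nodes:
V(2) + Z(4) → 6
6 + P(7) → 13
U(8) + 13 → 21
R(16) + 21 → 37
37 + Y(41) → 78
The encoded length is the sum of every internal node's weight: 6 + 13 + 21 + 37 + 78 = 155 bits.

155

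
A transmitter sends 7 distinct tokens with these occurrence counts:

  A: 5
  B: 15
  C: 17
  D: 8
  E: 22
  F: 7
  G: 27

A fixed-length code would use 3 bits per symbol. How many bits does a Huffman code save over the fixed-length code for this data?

37

Fixed-length: 3 bits × 101 symbols = 303 bits.
Huffman merges:
combine A(5), F(7) → 12
combine D(8), 12 → 20
combine B(15), C(17) → 32
combine 20, E(22) → 42
combine G(27), 32 → 59
combine 42, 59 → 101
Huffman total = 12 + 20 + 32 + 42 + 59 + 101 = 266 bits.
Saving = 303 − 266 = 37 bits.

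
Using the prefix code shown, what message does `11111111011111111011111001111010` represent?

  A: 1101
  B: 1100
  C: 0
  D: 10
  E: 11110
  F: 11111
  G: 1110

Read left to right; each codeword is recognised as soon as it completes (prefix code):
  11111→F | 1110→G | 11111→F | 1110→G | 11111→F | 0→C | 0→C | 11110→E | 10→D
Decoded message: FGFGFCCED

FGFGFCCED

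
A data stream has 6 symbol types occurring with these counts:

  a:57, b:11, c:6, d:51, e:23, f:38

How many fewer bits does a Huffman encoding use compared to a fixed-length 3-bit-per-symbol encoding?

129

Fixed-length: 3 bits × 186 symbols = 558 bits.
Huffman merges:
merge c(6) and b(11): 17
merge 17 and e(23): 40
merge f(38) and 40: 78
merge d(51) and a(57): 108
merge 78 and 108: 186
Huffman total = 17 + 40 + 78 + 108 + 186 = 429 bits.
Saving = 558 − 429 = 129 bits.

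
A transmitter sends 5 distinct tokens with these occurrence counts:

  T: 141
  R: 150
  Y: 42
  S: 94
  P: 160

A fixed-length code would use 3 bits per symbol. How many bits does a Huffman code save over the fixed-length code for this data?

Fixed-length: 3 bits × 587 symbols = 1761 bits.
Huffman merges:
Y(42) + S(94) → 136
136 + T(141) → 277
R(150) + P(160) → 310
277 + 310 → 587
Huffman total = 136 + 277 + 310 + 587 = 1310 bits.
Saving = 1761 − 1310 = 451 bits.

451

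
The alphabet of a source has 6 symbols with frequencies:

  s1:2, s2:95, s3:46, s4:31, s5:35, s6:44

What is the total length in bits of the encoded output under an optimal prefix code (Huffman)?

602

Build the Huffman tree bottom-up:
merge s1(2) and s4(31): 33
merge 33 and s5(35): 68
merge s6(44) and s3(46): 90
merge 68 and 90: 158
merge s2(95) and 158: 253
Total encoded bits = sum of merged weights = 33 + 68 + 90 + 158 + 253 = 602.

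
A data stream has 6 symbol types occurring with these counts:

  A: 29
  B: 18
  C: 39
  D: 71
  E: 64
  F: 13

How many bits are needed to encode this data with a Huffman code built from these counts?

559

Greedily combine the two least-frequent nodes:
merge F(13) and B(18): 31
merge A(29) and 31: 60
merge C(39) and 60: 99
merge E(64) and D(71): 135
merge 99 and 135: 234
Each symbol's bit-cost is frequency × depth; summing gives 559 bits (equivalently 31 + 60 + 99 + 135 + 234).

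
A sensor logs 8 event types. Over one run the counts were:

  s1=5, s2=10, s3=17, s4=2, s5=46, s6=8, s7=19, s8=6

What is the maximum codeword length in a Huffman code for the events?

Merge the two lowest-weight nodes at each step:
s4(2) + s1(5) → 7
s8(6) + 7 → 13
s6(8) + s2(10) → 18
13 + s3(17) → 30
18 + s7(19) → 37
30 + 37 → 67
s5(46) + 67 → 113
Maximum depth reached is 5.

5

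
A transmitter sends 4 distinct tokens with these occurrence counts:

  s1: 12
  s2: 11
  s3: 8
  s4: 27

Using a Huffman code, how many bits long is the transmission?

108

Merge the two smallest weights repeatedly:
merge s3(8) and s2(11): 19
merge s1(12) and 19: 31
merge s4(27) and 31: 58
Each symbol's bit-cost is frequency × depth; summing gives 108 bits (equivalently 19 + 31 + 58).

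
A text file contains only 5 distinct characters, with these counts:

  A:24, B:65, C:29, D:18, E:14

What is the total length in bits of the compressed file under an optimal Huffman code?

320

Greedily combine the two least-frequent nodes:
E(14) + D(18) → 32
A(24) + C(29) → 53
32 + 53 → 85
B(65) + 85 → 150
Each symbol's bit-cost is frequency × depth; summing gives 320 bits (equivalently 32 + 53 + 85 + 150).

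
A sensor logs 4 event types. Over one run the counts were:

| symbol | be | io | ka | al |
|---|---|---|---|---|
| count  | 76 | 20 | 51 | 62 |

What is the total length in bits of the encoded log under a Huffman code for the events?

Build the Huffman tree bottom-up:
merge io(20) and ka(51): 71
merge al(62) and 71: 133
merge be(76) and 133: 209
Each symbol's bit-cost is frequency × depth; summing gives 413 bits (equivalently 71 + 133 + 209).

413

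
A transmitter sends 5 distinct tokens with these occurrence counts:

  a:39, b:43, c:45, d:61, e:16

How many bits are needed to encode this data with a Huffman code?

463

Merge the two smallest weights repeatedly:
combine e(16), a(39) → 55
combine b(43), c(45) → 88
combine 55, d(61) → 116
combine 88, 116 → 204
Each symbol's bit-cost is frequency × depth; summing gives 463 bits (equivalently 55 + 88 + 116 + 204).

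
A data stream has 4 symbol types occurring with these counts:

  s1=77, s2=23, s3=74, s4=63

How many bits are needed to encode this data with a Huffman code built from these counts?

Greedily combine the two least-frequent nodes:
combine s2(23), s4(63) → 86
combine s3(74), s1(77) → 151
combine 86, 151 → 237
Each symbol's bit-cost is frequency × depth; summing gives 474 bits (equivalently 86 + 151 + 237).

474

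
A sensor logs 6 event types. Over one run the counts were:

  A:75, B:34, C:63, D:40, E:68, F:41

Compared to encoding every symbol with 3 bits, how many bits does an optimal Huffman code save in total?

Fixed-length: 3 bits × 321 symbols = 963 bits.
Huffman merges:
B(34) + D(40) → 74
F(41) + C(63) → 104
E(68) + 74 → 142
A(75) + 104 → 179
142 + 179 → 321
Huffman total = 74 + 104 + 142 + 179 + 321 = 820 bits.
Saving = 963 − 820 = 143 bits.

143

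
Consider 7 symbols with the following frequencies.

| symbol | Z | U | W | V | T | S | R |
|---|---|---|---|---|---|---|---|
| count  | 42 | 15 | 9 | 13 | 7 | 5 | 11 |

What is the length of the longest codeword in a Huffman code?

Merge the two lowest-weight nodes at each step:
S(5) + T(7) → 12
W(9) + R(11) → 20
12 + V(13) → 25
U(15) + 20 → 35
25 + 35 → 60
Z(42) + 60 → 102
The first pair merged (S, T) ends up deepest, at depth 4.

4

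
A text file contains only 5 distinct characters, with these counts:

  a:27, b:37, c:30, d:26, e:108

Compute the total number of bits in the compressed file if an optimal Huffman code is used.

468

Build the Huffman tree bottom-up:
combine d(26), a(27) → 53
combine c(30), b(37) → 67
combine 53, 67 → 120
combine e(108), 120 → 228
Total encoded bits = sum of merged weights = 53 + 67 + 120 + 228 = 468.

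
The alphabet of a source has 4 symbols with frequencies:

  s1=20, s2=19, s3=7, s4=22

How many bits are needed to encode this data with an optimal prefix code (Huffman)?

Build the Huffman tree bottom-up:
merge s3(7) and s2(19): 26
merge s1(20) and s4(22): 42
merge 26 and 42: 68
Each symbol's bit-cost is frequency × depth; summing gives 136 bits (equivalently 26 + 42 + 68).

136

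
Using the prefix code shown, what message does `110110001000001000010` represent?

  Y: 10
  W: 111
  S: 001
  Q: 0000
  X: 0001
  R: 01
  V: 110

VVSQRQY

Read left to right; each codeword is recognised as soon as it completes (prefix code):
  110→V | 110→V | 001→S | 0000→Q | 01→R | 0000→Q | 10→Y
Decoded message: VVSQRQY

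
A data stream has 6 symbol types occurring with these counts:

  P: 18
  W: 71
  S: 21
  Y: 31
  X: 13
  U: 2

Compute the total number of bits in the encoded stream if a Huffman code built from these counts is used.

341

Build the Huffman tree bottom-up:
combine U(2), X(13) → 15
combine 15, P(18) → 33
combine S(21), Y(31) → 52
combine 33, 52 → 85
combine W(71), 85 → 156
Total encoded bits = sum of merged weights = 15 + 33 + 52 + 85 + 156 = 341.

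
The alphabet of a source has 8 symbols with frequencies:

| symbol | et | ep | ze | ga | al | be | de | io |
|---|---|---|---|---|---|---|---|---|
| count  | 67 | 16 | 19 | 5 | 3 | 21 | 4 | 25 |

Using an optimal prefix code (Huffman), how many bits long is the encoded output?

Build the Huffman tree bottom-up:
combine al(3), de(4) → 7
combine ga(5), 7 → 12
combine 12, ep(16) → 28
combine ze(19), be(21) → 40
combine io(25), 28 → 53
combine 40, 53 → 93
combine et(67), 93 → 160
Total encoded bits = sum of merged weights = 7 + 12 + 28 + 40 + 53 + 93 + 160 = 393.

393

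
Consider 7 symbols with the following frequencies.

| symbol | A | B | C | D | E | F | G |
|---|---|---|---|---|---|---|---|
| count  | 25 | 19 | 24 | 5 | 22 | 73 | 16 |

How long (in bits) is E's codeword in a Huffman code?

3

Huffman merges, smallest pair first:
merge D(5) and G(16): 21
merge B(19) and 21: 40
merge E(22) and C(24): 46
merge A(25) and 40: 65
merge 46 and 65: 111
merge F(73) and 111: 184
E sits 3 levels below the root, so its codeword is 3 bits.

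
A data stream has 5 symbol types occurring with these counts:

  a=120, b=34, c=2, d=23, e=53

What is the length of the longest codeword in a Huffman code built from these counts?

Merge the two lowest-weight nodes at each step:
merge c(2) and d(23): 25
merge 25 and b(34): 59
merge e(53) and 59: 112
merge 112 and a(120): 232
The rarest symbols sit at the bottom; the longest codeword is 4 bits.

4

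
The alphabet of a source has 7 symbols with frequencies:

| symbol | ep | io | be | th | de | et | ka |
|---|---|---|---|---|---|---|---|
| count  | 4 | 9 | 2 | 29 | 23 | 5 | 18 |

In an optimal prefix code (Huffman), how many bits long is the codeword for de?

Huffman merges, smallest pair first:
merge be(2) and ep(4): 6
merge et(5) and 6: 11
merge io(9) and 11: 20
merge ka(18) and 20: 38
merge de(23) and th(29): 52
merge 38 and 52: 90
The subtree containing de is merged 2 times, so code length = 2.

2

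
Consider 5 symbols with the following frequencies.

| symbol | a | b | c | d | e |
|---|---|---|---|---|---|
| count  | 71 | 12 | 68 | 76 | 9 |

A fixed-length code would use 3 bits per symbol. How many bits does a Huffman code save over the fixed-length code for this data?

Fixed-length: 3 bits × 236 symbols = 708 bits.
Huffman merges:
combine e(9), b(12) → 21
combine 21, c(68) → 89
combine a(71), d(76) → 147
combine 89, 147 → 236
Huffman total = 21 + 89 + 147 + 236 = 493 bits.
Saving = 708 − 493 = 215 bits.

215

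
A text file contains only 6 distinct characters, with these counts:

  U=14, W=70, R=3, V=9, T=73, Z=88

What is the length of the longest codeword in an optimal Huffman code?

4

Merge the two lowest-weight nodes at each step:
merge R(3) and V(9): 12
merge 12 and U(14): 26
merge 26 and W(70): 96
merge T(73) and Z(88): 161
merge 96 and 161: 257
The rarest symbols sit at the bottom; the longest codeword is 4 bits.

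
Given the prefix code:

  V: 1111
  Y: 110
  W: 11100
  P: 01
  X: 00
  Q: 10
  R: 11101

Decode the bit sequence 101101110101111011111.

QYRPRV

Read left to right; each codeword is recognised as soon as it completes (prefix code):
  10→Q | 110→Y | 11101→R | 01→P | 11101→R | 1111→V
Decoded message: QYRPRV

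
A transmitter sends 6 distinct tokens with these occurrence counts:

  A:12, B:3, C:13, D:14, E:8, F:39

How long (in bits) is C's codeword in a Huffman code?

Repeatedly merge the two smallest:
merge B(3) and E(8): 11
merge 11 and A(12): 23
merge C(13) and D(14): 27
merge 23 and 27: 50
merge F(39) and 50: 89
C sits 3 levels below the root, so its codeword is 3 bits.

3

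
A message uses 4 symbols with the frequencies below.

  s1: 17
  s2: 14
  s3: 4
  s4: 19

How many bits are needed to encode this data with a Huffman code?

107

Build the Huffman tree bottom-up:
merge s3(4) and s2(14): 18
merge s1(17) and 18: 35
merge s4(19) and 35: 54
Each symbol's bit-cost is frequency × depth; summing gives 107 bits (equivalently 18 + 35 + 54).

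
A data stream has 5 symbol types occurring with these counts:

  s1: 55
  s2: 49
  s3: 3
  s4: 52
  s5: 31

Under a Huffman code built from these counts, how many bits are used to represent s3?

3

Huffman merges, smallest pair first:
s3(3) + s5(31) → 34
34 + s2(49) → 83
s4(52) + s1(55) → 107
83 + 107 → 190
s3 sits 3 levels below the root, so its codeword is 3 bits.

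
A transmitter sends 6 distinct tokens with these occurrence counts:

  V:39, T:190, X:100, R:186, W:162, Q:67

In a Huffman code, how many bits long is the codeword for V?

Build the tree from the bottom:
merge V(39) and Q(67): 106
merge X(100) and 106: 206
merge W(162) and R(186): 348
merge T(190) and 206: 396
merge 348 and 396: 744
V sits 4 levels below the root, so its codeword is 4 bits.

4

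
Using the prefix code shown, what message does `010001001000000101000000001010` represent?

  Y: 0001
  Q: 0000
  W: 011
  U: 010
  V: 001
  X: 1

UVVQVUQYU

Read left to right; each codeword is recognised as soon as it completes (prefix code):
  010→U | 001→V | 001→V | 0000→Q | 001→V | 010→U | 0000→Q | 0001→Y | 010→U
Decoded message: UVVQVUQYU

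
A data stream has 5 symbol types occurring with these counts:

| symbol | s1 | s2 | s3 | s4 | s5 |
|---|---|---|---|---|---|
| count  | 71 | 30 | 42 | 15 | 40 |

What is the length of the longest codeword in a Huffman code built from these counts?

3

Merge the two lowest-weight nodes at each step:
combine s4(15), s2(30) → 45
combine s5(40), s3(42) → 82
combine 45, s1(71) → 116
combine 82, 116 → 198
Maximum depth reached is 3.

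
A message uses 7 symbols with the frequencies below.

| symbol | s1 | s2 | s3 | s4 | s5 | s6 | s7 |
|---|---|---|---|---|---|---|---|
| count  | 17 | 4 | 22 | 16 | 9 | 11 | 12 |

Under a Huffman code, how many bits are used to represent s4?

3

Build the tree from the bottom:
merge s2(4) and s5(9): 13
merge s6(11) and s7(12): 23
merge 13 and s4(16): 29
merge s1(17) and s3(22): 39
merge 23 and 29: 52
merge 39 and 52: 91
s4 sits 3 levels below the root, so its codeword is 3 bits.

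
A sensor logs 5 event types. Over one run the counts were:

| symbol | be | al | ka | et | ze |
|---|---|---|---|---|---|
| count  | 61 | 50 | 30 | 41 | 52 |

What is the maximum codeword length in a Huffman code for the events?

Merge the two lowest-weight nodes at each step:
ka(30) + et(41) → 71
al(50) + ze(52) → 102
be(61) + 71 → 132
102 + 132 → 234
Maximum depth reached is 3.

3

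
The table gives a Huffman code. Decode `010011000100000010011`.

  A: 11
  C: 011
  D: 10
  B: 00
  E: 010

Read left to right; each codeword is recognised as soon as it completes (prefix code):
  010→E | 011→C | 00→B | 010→E | 00→B | 00→B | 010→E | 011→C
Decoded message: ECBEBBEC

ECBEBBEC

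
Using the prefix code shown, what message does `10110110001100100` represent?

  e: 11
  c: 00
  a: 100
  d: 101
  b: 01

ddabaa

Read left to right; each codeword is recognised as soon as it completes (prefix code):
  101→d | 101→d | 100→a | 01→b | 100→a | 100→a
Decoded message: ddabaa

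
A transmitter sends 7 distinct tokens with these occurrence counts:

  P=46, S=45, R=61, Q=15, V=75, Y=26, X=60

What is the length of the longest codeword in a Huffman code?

Merge the two lowest-weight nodes at each step:
combine Q(15), Y(26) → 41
combine 41, S(45) → 86
combine P(46), X(60) → 106
combine R(61), V(75) → 136
combine 86, 106 → 192
combine 136, 192 → 328
The first pair merged (Q, Y) ends up deepest, at depth 4.

4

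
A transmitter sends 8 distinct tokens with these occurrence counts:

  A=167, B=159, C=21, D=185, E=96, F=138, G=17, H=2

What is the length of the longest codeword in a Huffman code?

6

Merge the two lowest-weight nodes at each step:
combine H(2), G(17) → 19
combine 19, C(21) → 40
combine 40, E(96) → 136
combine 136, F(138) → 274
combine B(159), A(167) → 326
combine D(185), 274 → 459
combine 326, 459 → 785
The first pair merged (H, G) ends up deepest, at depth 6.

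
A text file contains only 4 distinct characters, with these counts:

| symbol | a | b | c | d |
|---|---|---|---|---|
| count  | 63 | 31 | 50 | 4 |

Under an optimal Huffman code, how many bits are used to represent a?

1

Build the tree from the bottom:
combine d(4), b(31) → 35
combine 35, c(50) → 85
combine a(63), 85 → 148
a is merged only at the final step, so code length = 1.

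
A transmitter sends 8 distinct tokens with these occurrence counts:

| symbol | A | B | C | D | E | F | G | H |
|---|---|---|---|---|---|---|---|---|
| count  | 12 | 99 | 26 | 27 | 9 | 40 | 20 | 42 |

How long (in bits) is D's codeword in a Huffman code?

Huffman merges, smallest pair first:
E(9) + A(12) → 21
G(20) + 21 → 41
C(26) + D(27) → 53
F(40) + 41 → 81
H(42) + 53 → 95
81 + 95 → 176
B(99) + 176 → 275
D sits 4 levels below the root, so its codeword is 4 bits.

4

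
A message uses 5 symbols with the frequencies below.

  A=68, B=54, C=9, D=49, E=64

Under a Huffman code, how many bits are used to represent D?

Huffman merges, smallest pair first:
combine C(9), D(49) → 58
combine B(54), 58 → 112
combine E(64), A(68) → 132
combine 112, 132 → 244
D's leaf is at depth 3, giving a 3-bit codeword.

3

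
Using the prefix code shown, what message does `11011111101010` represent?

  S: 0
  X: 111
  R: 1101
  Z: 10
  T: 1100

RXRSZ

Read left to right; each codeword is recognised as soon as it completes (prefix code):
  1101→R | 111→X | 1101→R | 0→S | 10→Z
Decoded message: RXRSZ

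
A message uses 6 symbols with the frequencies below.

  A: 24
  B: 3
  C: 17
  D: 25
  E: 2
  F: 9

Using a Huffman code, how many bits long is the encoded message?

Build the Huffman tree bottom-up:
combine E(2), B(3) → 5
combine 5, F(9) → 14
combine 14, C(17) → 31
combine A(24), D(25) → 49
combine 31, 49 → 80
Each symbol's bit-cost is frequency × depth; summing gives 179 bits (equivalently 5 + 14 + 31 + 49 + 80).

179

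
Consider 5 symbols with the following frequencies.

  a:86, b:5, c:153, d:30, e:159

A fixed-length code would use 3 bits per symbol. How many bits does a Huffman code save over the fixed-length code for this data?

Fixed-length: 3 bits × 433 symbols = 1299 bits.
Huffman merges:
b(5) + d(30) → 35
35 + a(86) → 121
121 + c(153) → 274
e(159) + 274 → 433
Huffman total = 35 + 121 + 274 + 433 = 863 bits.
Saving = 1299 − 863 = 436 bits.

436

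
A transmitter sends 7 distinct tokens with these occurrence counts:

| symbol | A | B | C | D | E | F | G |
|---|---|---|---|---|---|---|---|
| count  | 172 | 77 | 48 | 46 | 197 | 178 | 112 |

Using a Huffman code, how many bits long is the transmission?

2208

Merge the two smallest weights repeatedly:
combine D(46), C(48) → 94
combine B(77), 94 → 171
combine G(112), 171 → 283
combine A(172), F(178) → 350
combine E(197), 283 → 480
combine 350, 480 → 830
Each symbol's bit-cost is frequency × depth; summing gives 2208 bits (equivalently 94 + 171 + 283 + 350 + 480 + 830).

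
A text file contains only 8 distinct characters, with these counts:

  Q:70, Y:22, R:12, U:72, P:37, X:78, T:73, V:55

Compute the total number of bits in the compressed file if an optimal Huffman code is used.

1211

Merge the two smallest weights repeatedly:
R(12) + Y(22) → 34
34 + P(37) → 71
V(55) + Q(70) → 125
71 + U(72) → 143
T(73) + X(78) → 151
125 + 143 → 268
151 + 268 → 419
Total encoded bits = sum of merged weights = 34 + 71 + 125 + 143 + 151 + 268 + 419 = 1211.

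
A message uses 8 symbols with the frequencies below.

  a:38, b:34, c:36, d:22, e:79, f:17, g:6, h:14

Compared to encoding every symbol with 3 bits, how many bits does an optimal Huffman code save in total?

60

Fixed-length: 3 bits × 246 symbols = 738 bits.
Huffman merges:
combine g(6), h(14) → 20
combine f(17), 20 → 37
combine d(22), b(34) → 56
combine c(36), 37 → 73
combine a(38), 56 → 94
combine 73, e(79) → 152
combine 94, 152 → 246
Huffman total = 20 + 37 + 56 + 73 + 94 + 152 + 246 = 678 bits.
Saving = 738 − 678 = 60 bits.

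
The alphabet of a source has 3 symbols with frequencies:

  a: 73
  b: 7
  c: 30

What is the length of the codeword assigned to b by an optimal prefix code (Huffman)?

2

Repeatedly merge the two smallest:
merge b(7) and c(30): 37
merge 37 and a(73): 110
The subtree containing b is merged 2 times, so code length = 2.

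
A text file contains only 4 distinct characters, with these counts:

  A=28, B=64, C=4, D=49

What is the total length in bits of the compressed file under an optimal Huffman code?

Greedily combine the two least-frequent nodes:
merge C(4) and A(28): 32
merge 32 and D(49): 81
merge B(64) and 81: 145
The encoded length is the sum of every internal node's weight: 32 + 81 + 145 = 258 bits.

258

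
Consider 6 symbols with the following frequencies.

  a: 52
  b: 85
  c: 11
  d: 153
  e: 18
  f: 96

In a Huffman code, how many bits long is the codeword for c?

4

Build the tree from the bottom:
combine c(11), e(18) → 29
combine 29, a(52) → 81
combine 81, b(85) → 166
combine f(96), d(153) → 249
combine 166, 249 → 415
c sits 4 levels below the root, so its codeword is 4 bits.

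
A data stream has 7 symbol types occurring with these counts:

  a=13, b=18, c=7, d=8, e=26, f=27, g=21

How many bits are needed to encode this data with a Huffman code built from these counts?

Greedily combine the two least-frequent nodes:
merge c(7) and d(8): 15
merge a(13) and 15: 28
merge b(18) and g(21): 39
merge e(26) and f(27): 53
merge 28 and 39: 67
merge 53 and 67: 120
The encoded length is the sum of every internal node's weight: 15 + 28 + 39 + 53 + 67 + 120 = 322 bits.

322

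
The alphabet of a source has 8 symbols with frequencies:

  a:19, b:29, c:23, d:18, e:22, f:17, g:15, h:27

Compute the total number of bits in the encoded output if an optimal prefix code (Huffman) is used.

510

Build the Huffman tree bottom-up:
combine g(15), f(17) → 32
combine d(18), a(19) → 37
combine e(22), c(23) → 45
combine h(27), b(29) → 56
combine 32, 37 → 69
combine 45, 56 → 101
combine 69, 101 → 170
Total encoded bits = sum of merged weights = 32 + 37 + 45 + 56 + 69 + 101 + 170 = 510.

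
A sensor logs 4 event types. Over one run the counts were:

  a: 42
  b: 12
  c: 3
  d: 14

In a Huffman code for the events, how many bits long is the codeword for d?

2

Huffman merges, smallest pair first:
c(3) + b(12) → 15
d(14) + 15 → 29
29 + a(42) → 71
d sits 2 levels below the root, so its codeword is 2 bits.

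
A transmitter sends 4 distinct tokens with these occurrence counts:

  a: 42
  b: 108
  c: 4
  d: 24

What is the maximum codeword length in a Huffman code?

Merge the two lowest-weight nodes at each step:
combine c(4), d(24) → 28
combine 28, a(42) → 70
combine 70, b(108) → 178
The rarest symbols sit at the bottom; the longest codeword is 3 bits.

3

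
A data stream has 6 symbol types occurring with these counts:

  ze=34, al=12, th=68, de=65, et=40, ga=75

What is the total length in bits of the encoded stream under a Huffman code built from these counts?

Greedily combine the two least-frequent nodes:
merge al(12) and ze(34): 46
merge et(40) and 46: 86
merge de(65) and th(68): 133
merge ga(75) and 86: 161
merge 133 and 161: 294
Total encoded bits = sum of merged weights = 46 + 86 + 133 + 161 + 294 = 720.

720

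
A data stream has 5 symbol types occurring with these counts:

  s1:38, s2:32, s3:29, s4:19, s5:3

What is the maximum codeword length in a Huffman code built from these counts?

Merge the two lowest-weight nodes at each step:
s5(3) + s4(19) → 22
22 + s3(29) → 51
s2(32) + s1(38) → 70
51 + 70 → 121
The first pair merged (s5, s4) ends up deepest, at depth 3.

3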